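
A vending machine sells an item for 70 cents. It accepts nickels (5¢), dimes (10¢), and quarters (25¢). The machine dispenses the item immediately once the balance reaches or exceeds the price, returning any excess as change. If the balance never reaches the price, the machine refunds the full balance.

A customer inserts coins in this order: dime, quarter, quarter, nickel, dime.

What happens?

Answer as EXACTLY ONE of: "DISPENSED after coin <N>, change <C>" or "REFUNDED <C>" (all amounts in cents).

Answer: DISPENSED after coin 5, change 5

Derivation:
Price: 70¢
Coin 1 (dime, 10¢): balance = 10¢
Coin 2 (quarter, 25¢): balance = 35¢
Coin 3 (quarter, 25¢): balance = 60¢
Coin 4 (nickel, 5¢): balance = 65¢
Coin 5 (dime, 10¢): balance = 75¢
  → balance >= price → DISPENSE, change = 75 - 70 = 5¢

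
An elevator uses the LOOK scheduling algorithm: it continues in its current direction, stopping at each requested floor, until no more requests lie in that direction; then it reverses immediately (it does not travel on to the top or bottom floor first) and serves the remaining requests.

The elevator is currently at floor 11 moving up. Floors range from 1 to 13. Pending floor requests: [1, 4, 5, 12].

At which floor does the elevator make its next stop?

Current floor: 11, direction: up
Requests above: [12]
Requests below: [1, 4, 5]
Moving up and requests lie above → nearest above is min([12]) = 12

Answer: 12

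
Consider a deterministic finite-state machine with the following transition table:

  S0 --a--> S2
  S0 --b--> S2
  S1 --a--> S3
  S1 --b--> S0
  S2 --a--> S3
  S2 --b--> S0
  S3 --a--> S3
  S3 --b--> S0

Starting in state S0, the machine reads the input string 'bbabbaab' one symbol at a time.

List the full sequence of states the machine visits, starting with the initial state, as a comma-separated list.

Answer: S0, S2, S0, S2, S0, S2, S3, S3, S0

Derivation:
Start: S0
  read 'b': S0 --b--> S2
  read 'b': S2 --b--> S0
  read 'a': S0 --a--> S2
  read 'b': S2 --b--> S0
  read 'b': S0 --b--> S2
  read 'a': S2 --a--> S3
  read 'a': S3 --a--> S3
  read 'b': S3 --b--> S0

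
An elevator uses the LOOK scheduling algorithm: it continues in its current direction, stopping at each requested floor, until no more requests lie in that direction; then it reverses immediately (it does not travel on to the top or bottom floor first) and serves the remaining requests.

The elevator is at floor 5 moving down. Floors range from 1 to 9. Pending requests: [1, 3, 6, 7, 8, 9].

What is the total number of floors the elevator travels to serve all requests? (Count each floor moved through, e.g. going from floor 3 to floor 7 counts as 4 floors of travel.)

Start at floor 5 moving down, LOOK stop order: [3, 1, 6, 7, 8, 9]
  5 → 3: |3-5| = 2, total = 2
  3 → 1: |1-3| = 2, total = 4
  1 → 6: |6-1| = 5, total = 9
  6 → 7: |7-6| = 1, total = 10
  7 → 8: |8-7| = 1, total = 11
  8 → 9: |9-8| = 1, total = 12

Answer: 12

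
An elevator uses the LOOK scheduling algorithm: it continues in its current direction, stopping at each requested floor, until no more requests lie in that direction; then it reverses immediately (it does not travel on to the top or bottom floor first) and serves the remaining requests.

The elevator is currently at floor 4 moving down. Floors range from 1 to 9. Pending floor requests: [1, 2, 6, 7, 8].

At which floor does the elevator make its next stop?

Answer: 2

Derivation:
Current floor: 4, direction: down
Requests above: [6, 7, 8]
Requests below: [1, 2]
Moving down and requests lie below → nearest below is max([1, 2]) = 2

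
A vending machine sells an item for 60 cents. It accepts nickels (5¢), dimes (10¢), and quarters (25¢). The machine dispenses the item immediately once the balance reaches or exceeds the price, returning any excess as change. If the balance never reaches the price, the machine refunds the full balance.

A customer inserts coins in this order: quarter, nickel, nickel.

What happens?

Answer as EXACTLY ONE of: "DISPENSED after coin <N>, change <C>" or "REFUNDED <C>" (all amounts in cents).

Answer: REFUNDED 35

Derivation:
Price: 60¢
Coin 1 (quarter, 25¢): balance = 25¢
Coin 2 (nickel, 5¢): balance = 30¢
Coin 3 (nickel, 5¢): balance = 35¢
All coins inserted, balance 35¢ < price 60¢ → REFUND 35¢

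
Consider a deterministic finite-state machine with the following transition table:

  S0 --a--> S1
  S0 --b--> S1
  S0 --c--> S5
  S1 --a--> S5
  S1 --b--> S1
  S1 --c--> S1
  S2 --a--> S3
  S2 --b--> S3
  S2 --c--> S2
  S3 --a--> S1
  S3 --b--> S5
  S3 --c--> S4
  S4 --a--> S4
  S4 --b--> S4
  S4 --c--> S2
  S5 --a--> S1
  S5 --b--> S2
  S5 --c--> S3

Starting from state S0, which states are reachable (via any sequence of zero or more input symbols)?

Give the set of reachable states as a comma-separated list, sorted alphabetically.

Answer: S0, S1, S2, S3, S4, S5

Derivation:
BFS from S0:
  visit S0: S0--a-->S1 (new), S0--b-->S1 (seen), S0--c-->S5 (new)
  visit S1: S1--a-->S5 (seen), S1--b-->S1 (seen), S1--c-->S1 (seen)
  visit S5: S5--a-->S1 (seen), S5--b-->S2 (new), S5--c-->S3 (new)
  visit S2: S2--a-->S3 (seen), S2--b-->S3 (seen), S2--c-->S2 (seen)
  visit S3: S3--a-->S1 (seen), S3--b-->S5 (seen), S3--c-->S4 (new)
  visit S4: S4--a-->S4 (seen), S4--b-->S4 (seen), S4--c-->S2 (seen)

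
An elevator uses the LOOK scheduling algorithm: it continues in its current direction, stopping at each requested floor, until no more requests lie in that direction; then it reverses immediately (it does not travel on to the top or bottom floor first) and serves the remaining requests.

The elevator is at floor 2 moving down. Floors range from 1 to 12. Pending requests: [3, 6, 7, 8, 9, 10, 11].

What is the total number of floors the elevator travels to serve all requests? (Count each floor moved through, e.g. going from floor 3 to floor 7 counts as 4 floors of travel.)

Answer: 9

Derivation:
Start at floor 2 moving down, LOOK stop order: [3, 6, 7, 8, 9, 10, 11]
  2 → 3: |3-2| = 1, total = 1
  3 → 6: |6-3| = 3, total = 4
  6 → 7: |7-6| = 1, total = 5
  7 → 8: |8-7| = 1, total = 6
  8 → 9: |9-8| = 1, total = 7
  9 → 10: |10-9| = 1, total = 8
  10 → 11: |11-10| = 1, total = 9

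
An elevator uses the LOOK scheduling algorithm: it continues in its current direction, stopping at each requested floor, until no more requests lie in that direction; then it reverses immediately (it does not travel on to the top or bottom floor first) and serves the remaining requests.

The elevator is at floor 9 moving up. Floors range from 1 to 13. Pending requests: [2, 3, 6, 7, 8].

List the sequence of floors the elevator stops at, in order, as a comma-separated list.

Answer: 8, 7, 6, 3, 2

Derivation:
Current: 9, moving UP
Serve above first (ascending): []
Then reverse, serve below (descending): [8, 7, 6, 3, 2]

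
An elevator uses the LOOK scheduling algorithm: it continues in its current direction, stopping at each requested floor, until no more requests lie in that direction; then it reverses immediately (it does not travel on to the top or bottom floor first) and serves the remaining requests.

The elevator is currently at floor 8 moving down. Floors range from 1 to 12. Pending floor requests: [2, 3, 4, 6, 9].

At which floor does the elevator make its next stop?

Answer: 6

Derivation:
Current floor: 8, direction: down
Requests above: [9]
Requests below: [2, 3, 4, 6]
Moving down and requests lie below → nearest below is max([2, 3, 4, 6]) = 6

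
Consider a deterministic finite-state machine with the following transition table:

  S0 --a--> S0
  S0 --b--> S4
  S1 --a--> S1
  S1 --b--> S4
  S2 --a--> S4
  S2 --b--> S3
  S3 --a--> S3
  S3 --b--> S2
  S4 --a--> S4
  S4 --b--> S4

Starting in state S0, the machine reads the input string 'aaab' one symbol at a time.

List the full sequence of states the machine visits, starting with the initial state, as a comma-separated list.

Start: S0
  read 'a': S0 --a--> S0
  read 'a': S0 --a--> S0
  read 'a': S0 --a--> S0
  read 'b': S0 --b--> S4

Answer: S0, S0, S0, S0, S4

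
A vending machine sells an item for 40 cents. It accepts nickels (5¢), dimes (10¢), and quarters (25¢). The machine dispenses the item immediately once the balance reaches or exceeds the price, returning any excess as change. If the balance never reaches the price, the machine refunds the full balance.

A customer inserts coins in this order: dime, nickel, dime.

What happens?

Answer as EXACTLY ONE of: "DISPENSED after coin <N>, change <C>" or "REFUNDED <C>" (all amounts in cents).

Answer: REFUNDED 25

Derivation:
Price: 40¢
Coin 1 (dime, 10¢): balance = 10¢
Coin 2 (nickel, 5¢): balance = 15¢
Coin 3 (dime, 10¢): balance = 25¢
All coins inserted, balance 25¢ < price 40¢ → REFUND 25¢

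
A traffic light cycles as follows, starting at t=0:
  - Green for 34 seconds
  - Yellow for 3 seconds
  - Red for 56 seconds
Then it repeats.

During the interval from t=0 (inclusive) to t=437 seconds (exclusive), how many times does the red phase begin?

Cycle = 34+3+56 = 93s
red phase starts at t = k*93 + 37 for k=0,1,2,...
Need k*93+37 < 437 → k < 4.301
k ∈ {0, ..., 4} → 5 starts

Answer: 5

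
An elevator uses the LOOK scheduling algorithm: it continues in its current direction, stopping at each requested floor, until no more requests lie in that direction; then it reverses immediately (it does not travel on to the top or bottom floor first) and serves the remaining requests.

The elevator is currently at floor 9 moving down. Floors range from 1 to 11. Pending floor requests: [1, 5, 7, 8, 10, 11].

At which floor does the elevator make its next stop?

Answer: 8

Derivation:
Current floor: 9, direction: down
Requests above: [10, 11]
Requests below: [1, 5, 7, 8]
Moving down and requests lie below → nearest below is max([1, 5, 7, 8]) = 8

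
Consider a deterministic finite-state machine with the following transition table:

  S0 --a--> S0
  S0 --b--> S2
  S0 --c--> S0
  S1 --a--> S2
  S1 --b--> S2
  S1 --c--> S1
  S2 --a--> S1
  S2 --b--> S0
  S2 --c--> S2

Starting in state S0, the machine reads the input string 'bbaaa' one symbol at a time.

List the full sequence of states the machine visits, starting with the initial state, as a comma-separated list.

Start: S0
  read 'b': S0 --b--> S2
  read 'b': S2 --b--> S0
  read 'a': S0 --a--> S0
  read 'a': S0 --a--> S0
  read 'a': S0 --a--> S0

Answer: S0, S2, S0, S0, S0, S0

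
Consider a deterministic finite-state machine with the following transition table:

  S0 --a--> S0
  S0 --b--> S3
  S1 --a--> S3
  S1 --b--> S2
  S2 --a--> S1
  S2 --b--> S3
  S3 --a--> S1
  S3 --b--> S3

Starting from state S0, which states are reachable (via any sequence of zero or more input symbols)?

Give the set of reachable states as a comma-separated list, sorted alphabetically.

Answer: S0, S1, S2, S3

Derivation:
BFS from S0:
  visit S0: S0--a-->S0 (seen), S0--b-->S3 (new)
  visit S3: S3--a-->S1 (new), S3--b-->S3 (seen)
  visit S1: S1--a-->S3 (seen), S1--b-->S2 (new)
  visit S2: S2--a-->S1 (seen), S2--b-->S3 (seen)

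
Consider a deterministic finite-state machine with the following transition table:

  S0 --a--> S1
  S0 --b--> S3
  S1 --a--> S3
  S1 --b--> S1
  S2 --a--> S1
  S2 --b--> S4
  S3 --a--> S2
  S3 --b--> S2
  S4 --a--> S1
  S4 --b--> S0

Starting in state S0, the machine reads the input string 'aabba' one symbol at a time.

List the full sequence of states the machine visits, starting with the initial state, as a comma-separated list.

Start: S0
  read 'a': S0 --a--> S1
  read 'a': S1 --a--> S3
  read 'b': S3 --b--> S2
  read 'b': S2 --b--> S4
  read 'a': S4 --a--> S1

Answer: S0, S1, S3, S2, S4, S1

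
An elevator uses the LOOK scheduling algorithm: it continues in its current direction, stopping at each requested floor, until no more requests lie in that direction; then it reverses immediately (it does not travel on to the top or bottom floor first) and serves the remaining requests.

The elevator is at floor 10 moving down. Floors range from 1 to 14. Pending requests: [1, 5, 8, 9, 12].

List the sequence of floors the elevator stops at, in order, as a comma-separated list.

Answer: 9, 8, 5, 1, 12

Derivation:
Current: 10, moving DOWN
Serve below first (descending): [9, 8, 5, 1]
Then reverse, serve above (ascending): [12]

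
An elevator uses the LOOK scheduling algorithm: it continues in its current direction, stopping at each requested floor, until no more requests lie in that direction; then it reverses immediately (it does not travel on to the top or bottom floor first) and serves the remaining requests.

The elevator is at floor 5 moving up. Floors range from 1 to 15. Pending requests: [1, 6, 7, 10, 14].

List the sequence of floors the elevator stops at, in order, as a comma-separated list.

Current: 5, moving UP
Serve above first (ascending): [6, 7, 10, 14]
Then reverse, serve below (descending): [1]

Answer: 6, 7, 10, 14, 1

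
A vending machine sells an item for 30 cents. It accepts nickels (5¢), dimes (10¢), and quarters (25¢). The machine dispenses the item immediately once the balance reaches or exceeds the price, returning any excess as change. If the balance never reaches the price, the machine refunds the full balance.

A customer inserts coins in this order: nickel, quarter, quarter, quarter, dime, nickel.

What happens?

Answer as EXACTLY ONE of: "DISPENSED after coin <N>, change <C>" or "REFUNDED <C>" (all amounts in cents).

Price: 30¢
Coin 1 (nickel, 5¢): balance = 5¢
Coin 2 (quarter, 25¢): balance = 30¢
  → balance >= price → DISPENSE, change = 30 - 30 = 0¢

Answer: DISPENSED after coin 2, change 0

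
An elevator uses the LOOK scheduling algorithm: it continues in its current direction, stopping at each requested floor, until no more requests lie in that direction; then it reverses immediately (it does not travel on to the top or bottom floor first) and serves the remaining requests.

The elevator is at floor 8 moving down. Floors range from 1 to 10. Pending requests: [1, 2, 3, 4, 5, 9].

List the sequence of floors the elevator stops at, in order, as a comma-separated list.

Current: 8, moving DOWN
Serve below first (descending): [5, 4, 3, 2, 1]
Then reverse, serve above (ascending): [9]

Answer: 5, 4, 3, 2, 1, 9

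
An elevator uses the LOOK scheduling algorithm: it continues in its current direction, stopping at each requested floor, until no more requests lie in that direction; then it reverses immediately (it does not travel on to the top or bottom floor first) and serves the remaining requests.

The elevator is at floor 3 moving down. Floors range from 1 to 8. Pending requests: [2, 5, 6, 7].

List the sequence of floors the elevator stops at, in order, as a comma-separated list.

Answer: 2, 5, 6, 7

Derivation:
Current: 3, moving DOWN
Serve below first (descending): [2]
Then reverse, serve above (ascending): [5, 6, 7]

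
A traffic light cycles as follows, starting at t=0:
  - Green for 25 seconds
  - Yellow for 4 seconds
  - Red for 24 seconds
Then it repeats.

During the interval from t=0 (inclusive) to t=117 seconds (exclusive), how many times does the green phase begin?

Cycle = 25+4+24 = 53s
green phase starts at t = k*53 + 0 for k=0,1,2,...
Need k*53+0 < 117 → k < 2.208
k ∈ {0, ..., 2} → 3 starts

Answer: 3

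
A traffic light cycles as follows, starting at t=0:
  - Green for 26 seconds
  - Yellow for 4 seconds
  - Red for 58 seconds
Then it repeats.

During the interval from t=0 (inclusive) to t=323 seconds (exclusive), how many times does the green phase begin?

Answer: 4

Derivation:
Cycle = 26+4+58 = 88s
green phase starts at t = k*88 + 0 for k=0,1,2,...
Need k*88+0 < 323 → k < 3.670
k ∈ {0, ..., 3} → 4 starts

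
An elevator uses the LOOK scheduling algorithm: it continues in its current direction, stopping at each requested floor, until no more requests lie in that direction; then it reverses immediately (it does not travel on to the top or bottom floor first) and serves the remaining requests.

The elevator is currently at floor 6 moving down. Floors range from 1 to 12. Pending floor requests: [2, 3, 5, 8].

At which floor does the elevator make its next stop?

Answer: 5

Derivation:
Current floor: 6, direction: down
Requests above: [8]
Requests below: [2, 3, 5]
Moving down and requests lie below → nearest below is max([2, 3, 5]) = 5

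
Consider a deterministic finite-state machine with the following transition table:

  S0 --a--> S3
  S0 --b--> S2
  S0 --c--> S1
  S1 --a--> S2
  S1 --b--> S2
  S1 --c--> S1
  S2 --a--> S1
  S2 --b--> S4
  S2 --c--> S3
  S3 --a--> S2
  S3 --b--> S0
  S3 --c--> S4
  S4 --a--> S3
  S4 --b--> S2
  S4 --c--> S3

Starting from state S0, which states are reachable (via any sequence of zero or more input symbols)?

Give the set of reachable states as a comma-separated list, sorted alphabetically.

BFS from S0:
  visit S0: S0--a-->S3 (new), S0--b-->S2 (new), S0--c-->S1 (new)
  visit S3: S3--a-->S2 (seen), S3--b-->S0 (seen), S3--c-->S4 (new)
  visit S2: S2--a-->S1 (seen), S2--b-->S4 (seen), S2--c-->S3 (seen)
  visit S1: S1--a-->S2 (seen), S1--b-->S2 (seen), S1--c-->S1 (seen)
  visit S4: S4--a-->S3 (seen), S4--b-->S2 (seen), S4--c-->S3 (seen)

Answer: S0, S1, S2, S3, S4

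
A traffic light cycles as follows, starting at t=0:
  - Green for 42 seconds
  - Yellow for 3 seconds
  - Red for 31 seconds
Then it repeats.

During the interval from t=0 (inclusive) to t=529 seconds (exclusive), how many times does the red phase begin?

Answer: 7

Derivation:
Cycle = 42+3+31 = 76s
red phase starts at t = k*76 + 45 for k=0,1,2,...
Need k*76+45 < 529 → k < 6.368
k ∈ {0, ..., 6} → 7 starts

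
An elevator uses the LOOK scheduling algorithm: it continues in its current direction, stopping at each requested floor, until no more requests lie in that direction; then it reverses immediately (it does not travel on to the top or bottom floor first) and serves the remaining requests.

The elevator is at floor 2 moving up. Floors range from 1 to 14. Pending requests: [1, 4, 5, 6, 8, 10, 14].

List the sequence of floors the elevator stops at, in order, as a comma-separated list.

Current: 2, moving UP
Serve above first (ascending): [4, 5, 6, 8, 10, 14]
Then reverse, serve below (descending): [1]

Answer: 4, 5, 6, 8, 10, 14, 1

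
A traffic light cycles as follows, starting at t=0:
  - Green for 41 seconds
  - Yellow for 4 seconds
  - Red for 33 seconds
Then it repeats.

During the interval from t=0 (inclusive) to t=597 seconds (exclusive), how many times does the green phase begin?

Answer: 8

Derivation:
Cycle = 41+4+33 = 78s
green phase starts at t = k*78 + 0 for k=0,1,2,...
Need k*78+0 < 597 → k < 7.654
k ∈ {0, ..., 7} → 8 starts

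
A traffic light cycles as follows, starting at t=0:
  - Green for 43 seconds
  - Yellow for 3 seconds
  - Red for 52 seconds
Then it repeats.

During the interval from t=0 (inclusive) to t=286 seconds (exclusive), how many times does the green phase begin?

Cycle = 43+3+52 = 98s
green phase starts at t = k*98 + 0 for k=0,1,2,...
Need k*98+0 < 286 → k < 2.918
k ∈ {0, ..., 2} → 3 starts

Answer: 3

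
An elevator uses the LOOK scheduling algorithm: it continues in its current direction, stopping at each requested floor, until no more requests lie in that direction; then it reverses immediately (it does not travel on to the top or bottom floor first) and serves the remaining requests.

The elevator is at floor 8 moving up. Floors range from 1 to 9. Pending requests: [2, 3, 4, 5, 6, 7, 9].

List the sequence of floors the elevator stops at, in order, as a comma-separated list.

Answer: 9, 7, 6, 5, 4, 3, 2

Derivation:
Current: 8, moving UP
Serve above first (ascending): [9]
Then reverse, serve below (descending): [7, 6, 5, 4, 3, 2]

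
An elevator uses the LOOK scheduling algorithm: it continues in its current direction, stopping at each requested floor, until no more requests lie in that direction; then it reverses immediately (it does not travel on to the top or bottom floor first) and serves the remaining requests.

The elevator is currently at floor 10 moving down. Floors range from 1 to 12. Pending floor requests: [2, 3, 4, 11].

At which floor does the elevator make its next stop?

Answer: 4

Derivation:
Current floor: 10, direction: down
Requests above: [11]
Requests below: [2, 3, 4]
Moving down and requests lie below → nearest below is max([2, 3, 4]) = 4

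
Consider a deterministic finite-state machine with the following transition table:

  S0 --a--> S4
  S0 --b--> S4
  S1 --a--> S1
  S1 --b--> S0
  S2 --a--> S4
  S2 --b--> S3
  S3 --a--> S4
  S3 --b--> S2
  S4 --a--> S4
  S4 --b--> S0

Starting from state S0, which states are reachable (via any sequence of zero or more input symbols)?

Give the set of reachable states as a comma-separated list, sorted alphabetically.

BFS from S0:
  visit S0: S0--a-->S4 (new), S0--b-->S4 (seen)
  visit S4: S4--a-->S4 (seen), S4--b-->S0 (seen)

Answer: S0, S4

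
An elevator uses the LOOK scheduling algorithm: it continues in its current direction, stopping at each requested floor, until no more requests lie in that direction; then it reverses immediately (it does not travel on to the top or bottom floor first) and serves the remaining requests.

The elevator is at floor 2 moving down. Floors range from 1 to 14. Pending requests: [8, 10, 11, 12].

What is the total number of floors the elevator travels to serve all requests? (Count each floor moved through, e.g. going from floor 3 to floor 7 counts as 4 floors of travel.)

Start at floor 2 moving down, LOOK stop order: [8, 10, 11, 12]
  2 → 8: |8-2| = 6, total = 6
  8 → 10: |10-8| = 2, total = 8
  10 → 11: |11-10| = 1, total = 9
  11 → 12: |12-11| = 1, total = 10

Answer: 10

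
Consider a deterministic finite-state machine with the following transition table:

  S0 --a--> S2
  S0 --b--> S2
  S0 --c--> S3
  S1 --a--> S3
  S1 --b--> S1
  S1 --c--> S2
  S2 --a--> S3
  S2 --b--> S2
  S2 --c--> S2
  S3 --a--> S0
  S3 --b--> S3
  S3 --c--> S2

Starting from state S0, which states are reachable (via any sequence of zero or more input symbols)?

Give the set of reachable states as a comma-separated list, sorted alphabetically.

Answer: S0, S2, S3

Derivation:
BFS from S0:
  visit S0: S0--a-->S2 (new), S0--b-->S2 (seen), S0--c-->S3 (new)
  visit S2: S2--a-->S3 (seen), S2--b-->S2 (seen), S2--c-->S2 (seen)
  visit S3: S3--a-->S0 (seen), S3--b-->S3 (seen), S3--c-->S2 (seen)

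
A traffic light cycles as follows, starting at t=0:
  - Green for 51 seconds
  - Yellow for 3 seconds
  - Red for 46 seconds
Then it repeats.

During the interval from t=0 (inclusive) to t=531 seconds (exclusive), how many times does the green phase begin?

Answer: 6

Derivation:
Cycle = 51+3+46 = 100s
green phase starts at t = k*100 + 0 for k=0,1,2,...
Need k*100+0 < 531 → k < 5.310
k ∈ {0, ..., 5} → 6 starts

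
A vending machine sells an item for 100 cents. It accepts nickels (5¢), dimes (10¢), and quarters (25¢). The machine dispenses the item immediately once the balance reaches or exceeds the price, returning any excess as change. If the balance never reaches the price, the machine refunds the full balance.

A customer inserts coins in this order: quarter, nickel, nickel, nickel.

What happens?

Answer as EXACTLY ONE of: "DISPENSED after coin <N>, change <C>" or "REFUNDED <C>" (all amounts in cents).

Answer: REFUNDED 40

Derivation:
Price: 100¢
Coin 1 (quarter, 25¢): balance = 25¢
Coin 2 (nickel, 5¢): balance = 30¢
Coin 3 (nickel, 5¢): balance = 35¢
Coin 4 (nickel, 5¢): balance = 40¢
All coins inserted, balance 40¢ < price 100¢ → REFUND 40¢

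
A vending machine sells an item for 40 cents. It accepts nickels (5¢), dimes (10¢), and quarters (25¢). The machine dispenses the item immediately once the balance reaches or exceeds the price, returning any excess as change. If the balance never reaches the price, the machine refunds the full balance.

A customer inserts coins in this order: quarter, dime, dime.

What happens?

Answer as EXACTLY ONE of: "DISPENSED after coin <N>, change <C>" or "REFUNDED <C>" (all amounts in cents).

Answer: DISPENSED after coin 3, change 5

Derivation:
Price: 40¢
Coin 1 (quarter, 25¢): balance = 25¢
Coin 2 (dime, 10¢): balance = 35¢
Coin 3 (dime, 10¢): balance = 45¢
  → balance >= price → DISPENSE, change = 45 - 40 = 5¢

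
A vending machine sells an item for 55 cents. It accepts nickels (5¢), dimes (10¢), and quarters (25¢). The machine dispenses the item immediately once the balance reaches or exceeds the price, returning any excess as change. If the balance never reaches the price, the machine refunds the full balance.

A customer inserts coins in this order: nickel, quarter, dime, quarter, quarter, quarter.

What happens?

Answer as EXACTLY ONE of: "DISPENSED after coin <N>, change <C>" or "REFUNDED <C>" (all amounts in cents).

Price: 55¢
Coin 1 (nickel, 5¢): balance = 5¢
Coin 2 (quarter, 25¢): balance = 30¢
Coin 3 (dime, 10¢): balance = 40¢
Coin 4 (quarter, 25¢): balance = 65¢
  → balance >= price → DISPENSE, change = 65 - 55 = 10¢

Answer: DISPENSED after coin 4, change 10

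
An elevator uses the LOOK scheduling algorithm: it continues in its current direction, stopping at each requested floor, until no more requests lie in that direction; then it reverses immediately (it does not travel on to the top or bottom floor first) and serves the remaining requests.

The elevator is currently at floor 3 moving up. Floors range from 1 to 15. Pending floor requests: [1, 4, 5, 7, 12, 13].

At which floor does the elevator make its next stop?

Current floor: 3, direction: up
Requests above: [4, 5, 7, 12, 13]
Requests below: [1]
Moving up and requests lie above → nearest above is min([4, 5, 7, 12, 13]) = 4

Answer: 4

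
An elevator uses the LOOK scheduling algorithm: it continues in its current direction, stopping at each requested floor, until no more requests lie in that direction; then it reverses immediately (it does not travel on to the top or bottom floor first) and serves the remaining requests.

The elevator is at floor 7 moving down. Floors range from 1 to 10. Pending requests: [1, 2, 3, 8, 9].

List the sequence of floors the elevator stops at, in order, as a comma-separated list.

Answer: 3, 2, 1, 8, 9

Derivation:
Current: 7, moving DOWN
Serve below first (descending): [3, 2, 1]
Then reverse, serve above (ascending): [8, 9]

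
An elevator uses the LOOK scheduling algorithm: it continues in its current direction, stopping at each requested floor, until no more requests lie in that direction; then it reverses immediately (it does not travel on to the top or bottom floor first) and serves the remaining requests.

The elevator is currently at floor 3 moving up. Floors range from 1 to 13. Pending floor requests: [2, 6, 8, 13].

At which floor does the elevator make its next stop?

Current floor: 3, direction: up
Requests above: [6, 8, 13]
Requests below: [2]
Moving up and requests lie above → nearest above is min([6, 8, 13]) = 6

Answer: 6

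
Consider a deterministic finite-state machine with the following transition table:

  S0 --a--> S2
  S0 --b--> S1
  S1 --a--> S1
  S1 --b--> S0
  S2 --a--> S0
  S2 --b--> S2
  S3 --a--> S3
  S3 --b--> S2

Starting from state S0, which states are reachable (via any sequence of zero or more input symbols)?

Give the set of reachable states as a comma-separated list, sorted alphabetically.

Answer: S0, S1, S2

Derivation:
BFS from S0:
  visit S0: S0--a-->S2 (new), S0--b-->S1 (new)
  visit S2: S2--a-->S0 (seen), S2--b-->S2 (seen)
  visit S1: S1--a-->S1 (seen), S1--b-->S0 (seen)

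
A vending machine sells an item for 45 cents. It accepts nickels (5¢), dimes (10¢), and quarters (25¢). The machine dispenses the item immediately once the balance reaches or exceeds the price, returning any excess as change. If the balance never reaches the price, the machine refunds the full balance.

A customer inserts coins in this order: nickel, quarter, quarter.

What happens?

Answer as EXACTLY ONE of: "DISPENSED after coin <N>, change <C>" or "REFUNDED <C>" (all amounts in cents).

Price: 45¢
Coin 1 (nickel, 5¢): balance = 5¢
Coin 2 (quarter, 25¢): balance = 30¢
Coin 3 (quarter, 25¢): balance = 55¢
  → balance >= price → DISPENSE, change = 55 - 45 = 10¢

Answer: DISPENSED after coin 3, change 10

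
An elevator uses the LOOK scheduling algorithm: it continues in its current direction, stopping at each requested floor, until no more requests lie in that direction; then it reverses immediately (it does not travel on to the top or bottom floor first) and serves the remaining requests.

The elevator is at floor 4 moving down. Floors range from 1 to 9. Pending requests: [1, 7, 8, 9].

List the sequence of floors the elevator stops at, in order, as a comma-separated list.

Current: 4, moving DOWN
Serve below first (descending): [1]
Then reverse, serve above (ascending): [7, 8, 9]

Answer: 1, 7, 8, 9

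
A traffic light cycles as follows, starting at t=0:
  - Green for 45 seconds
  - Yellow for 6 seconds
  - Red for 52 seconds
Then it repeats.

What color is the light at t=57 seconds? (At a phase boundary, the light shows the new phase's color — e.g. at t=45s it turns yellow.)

Answer: red

Derivation:
Cycle length = 45 + 6 + 52 = 103s
t = 57, phase_t = 57 mod 103 = 57
57 >= 51 → RED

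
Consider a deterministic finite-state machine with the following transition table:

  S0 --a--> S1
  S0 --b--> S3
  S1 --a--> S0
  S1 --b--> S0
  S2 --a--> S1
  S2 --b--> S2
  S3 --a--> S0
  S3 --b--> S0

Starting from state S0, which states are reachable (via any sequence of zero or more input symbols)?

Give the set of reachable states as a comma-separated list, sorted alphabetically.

BFS from S0:
  visit S0: S0--a-->S1 (new), S0--b-->S3 (new)
  visit S1: S1--a-->S0 (seen), S1--b-->S0 (seen)
  visit S3: S3--a-->S0 (seen), S3--b-->S0 (seen)

Answer: S0, S1, S3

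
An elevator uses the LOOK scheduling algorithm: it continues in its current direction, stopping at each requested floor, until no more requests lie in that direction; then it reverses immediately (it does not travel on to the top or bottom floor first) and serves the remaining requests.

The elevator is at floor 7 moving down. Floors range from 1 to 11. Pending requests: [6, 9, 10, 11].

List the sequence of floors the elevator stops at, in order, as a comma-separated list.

Current: 7, moving DOWN
Serve below first (descending): [6]
Then reverse, serve above (ascending): [9, 10, 11]

Answer: 6, 9, 10, 11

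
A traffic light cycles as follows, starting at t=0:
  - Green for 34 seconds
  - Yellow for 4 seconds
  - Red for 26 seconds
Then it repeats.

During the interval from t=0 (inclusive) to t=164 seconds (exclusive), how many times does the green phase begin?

Cycle = 34+4+26 = 64s
green phase starts at t = k*64 + 0 for k=0,1,2,...
Need k*64+0 < 164 → k < 2.562
k ∈ {0, ..., 2} → 3 starts

Answer: 3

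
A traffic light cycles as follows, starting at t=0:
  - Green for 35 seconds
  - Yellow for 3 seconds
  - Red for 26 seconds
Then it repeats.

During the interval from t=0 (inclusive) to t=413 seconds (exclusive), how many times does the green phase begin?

Answer: 7

Derivation:
Cycle = 35+3+26 = 64s
green phase starts at t = k*64 + 0 for k=0,1,2,...
Need k*64+0 < 413 → k < 6.453
k ∈ {0, ..., 6} → 7 starts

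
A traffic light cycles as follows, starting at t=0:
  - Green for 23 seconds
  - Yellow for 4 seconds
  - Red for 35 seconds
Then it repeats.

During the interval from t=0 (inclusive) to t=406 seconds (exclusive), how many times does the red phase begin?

Cycle = 23+4+35 = 62s
red phase starts at t = k*62 + 27 for k=0,1,2,...
Need k*62+27 < 406 → k < 6.113
k ∈ {0, ..., 6} → 7 starts

Answer: 7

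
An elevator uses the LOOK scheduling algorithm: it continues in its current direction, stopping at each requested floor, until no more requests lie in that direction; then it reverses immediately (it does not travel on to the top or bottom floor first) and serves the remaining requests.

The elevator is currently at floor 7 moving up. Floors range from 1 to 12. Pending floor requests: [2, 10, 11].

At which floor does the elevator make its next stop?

Current floor: 7, direction: up
Requests above: [10, 11]
Requests below: [2]
Moving up and requests lie above → nearest above is min([10, 11]) = 10

Answer: 10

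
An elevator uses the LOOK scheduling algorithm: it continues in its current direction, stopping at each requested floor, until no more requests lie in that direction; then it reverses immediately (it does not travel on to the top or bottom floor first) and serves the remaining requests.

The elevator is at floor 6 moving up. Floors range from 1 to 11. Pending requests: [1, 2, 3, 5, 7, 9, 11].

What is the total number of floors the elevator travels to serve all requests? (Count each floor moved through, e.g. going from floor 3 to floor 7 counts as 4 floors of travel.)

Answer: 15

Derivation:
Start at floor 6 moving up, LOOK stop order: [7, 9, 11, 5, 3, 2, 1]
  6 → 7: |7-6| = 1, total = 1
  7 → 9: |9-7| = 2, total = 3
  9 → 11: |11-9| = 2, total = 5
  11 → 5: |5-11| = 6, total = 11
  5 → 3: |3-5| = 2, total = 13
  3 → 2: |2-3| = 1, total = 14
  2 → 1: |1-2| = 1, total = 15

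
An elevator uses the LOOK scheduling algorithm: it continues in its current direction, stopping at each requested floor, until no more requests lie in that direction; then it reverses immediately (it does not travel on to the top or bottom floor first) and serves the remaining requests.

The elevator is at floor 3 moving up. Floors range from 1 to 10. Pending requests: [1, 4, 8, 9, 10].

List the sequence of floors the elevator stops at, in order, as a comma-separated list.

Answer: 4, 8, 9, 10, 1

Derivation:
Current: 3, moving UP
Serve above first (ascending): [4, 8, 9, 10]
Then reverse, serve below (descending): [1]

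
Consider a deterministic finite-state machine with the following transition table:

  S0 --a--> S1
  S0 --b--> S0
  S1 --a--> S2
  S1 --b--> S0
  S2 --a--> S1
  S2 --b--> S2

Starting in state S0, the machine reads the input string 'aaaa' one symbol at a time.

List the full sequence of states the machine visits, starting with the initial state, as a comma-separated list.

Start: S0
  read 'a': S0 --a--> S1
  read 'a': S1 --a--> S2
  read 'a': S2 --a--> S1
  read 'a': S1 --a--> S2

Answer: S0, S1, S2, S1, S2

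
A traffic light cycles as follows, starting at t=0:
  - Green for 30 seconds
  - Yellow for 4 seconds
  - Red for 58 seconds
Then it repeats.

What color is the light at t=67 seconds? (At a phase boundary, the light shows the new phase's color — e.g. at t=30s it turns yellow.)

Cycle length = 30 + 4 + 58 = 92s
t = 67, phase_t = 67 mod 92 = 67
67 >= 34 → RED

Answer: red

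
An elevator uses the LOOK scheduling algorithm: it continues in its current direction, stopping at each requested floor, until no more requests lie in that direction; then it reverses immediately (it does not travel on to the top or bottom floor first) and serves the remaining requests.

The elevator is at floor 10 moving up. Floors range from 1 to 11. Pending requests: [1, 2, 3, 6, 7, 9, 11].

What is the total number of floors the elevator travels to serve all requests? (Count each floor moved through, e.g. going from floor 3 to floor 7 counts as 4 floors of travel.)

Answer: 11

Derivation:
Start at floor 10 moving up, LOOK stop order: [11, 9, 7, 6, 3, 2, 1]
  10 → 11: |11-10| = 1, total = 1
  11 → 9: |9-11| = 2, total = 3
  9 → 7: |7-9| = 2, total = 5
  7 → 6: |6-7| = 1, total = 6
  6 → 3: |3-6| = 3, total = 9
  3 → 2: |2-3| = 1, total = 10
  2 → 1: |1-2| = 1, total = 11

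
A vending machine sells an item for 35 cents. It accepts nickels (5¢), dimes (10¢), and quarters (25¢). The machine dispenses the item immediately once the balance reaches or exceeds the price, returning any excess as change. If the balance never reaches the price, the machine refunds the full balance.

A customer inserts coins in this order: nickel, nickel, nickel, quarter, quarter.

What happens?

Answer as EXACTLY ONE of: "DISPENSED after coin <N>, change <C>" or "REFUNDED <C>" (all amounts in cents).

Price: 35¢
Coin 1 (nickel, 5¢): balance = 5¢
Coin 2 (nickel, 5¢): balance = 10¢
Coin 3 (nickel, 5¢): balance = 15¢
Coin 4 (quarter, 25¢): balance = 40¢
  → balance >= price → DISPENSE, change = 40 - 35 = 5¢

Answer: DISPENSED after coin 4, change 5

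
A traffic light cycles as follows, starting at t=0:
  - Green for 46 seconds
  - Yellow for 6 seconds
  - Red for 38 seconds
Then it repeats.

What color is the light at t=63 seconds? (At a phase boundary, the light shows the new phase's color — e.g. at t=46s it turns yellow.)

Cycle length = 46 + 6 + 38 = 90s
t = 63, phase_t = 63 mod 90 = 63
63 >= 52 → RED

Answer: red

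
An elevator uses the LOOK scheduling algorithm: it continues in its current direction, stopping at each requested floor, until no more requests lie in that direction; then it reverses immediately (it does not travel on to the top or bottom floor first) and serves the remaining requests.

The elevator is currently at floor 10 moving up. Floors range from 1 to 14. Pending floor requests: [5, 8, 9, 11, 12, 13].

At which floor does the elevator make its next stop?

Current floor: 10, direction: up
Requests above: [11, 12, 13]
Requests below: [5, 8, 9]
Moving up and requests lie above → nearest above is min([11, 12, 13]) = 11

Answer: 11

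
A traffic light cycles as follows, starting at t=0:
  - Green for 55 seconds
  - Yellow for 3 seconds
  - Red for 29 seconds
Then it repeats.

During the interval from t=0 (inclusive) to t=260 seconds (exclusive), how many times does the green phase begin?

Answer: 3

Derivation:
Cycle = 55+3+29 = 87s
green phase starts at t = k*87 + 0 for k=0,1,2,...
Need k*87+0 < 260 → k < 2.989
k ∈ {0, ..., 2} → 3 starts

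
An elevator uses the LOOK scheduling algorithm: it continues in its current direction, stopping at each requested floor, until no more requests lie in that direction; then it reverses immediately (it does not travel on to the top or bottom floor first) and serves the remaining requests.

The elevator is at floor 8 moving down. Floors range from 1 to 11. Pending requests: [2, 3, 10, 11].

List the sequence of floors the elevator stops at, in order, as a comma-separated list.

Answer: 3, 2, 10, 11

Derivation:
Current: 8, moving DOWN
Serve below first (descending): [3, 2]
Then reverse, serve above (ascending): [10, 11]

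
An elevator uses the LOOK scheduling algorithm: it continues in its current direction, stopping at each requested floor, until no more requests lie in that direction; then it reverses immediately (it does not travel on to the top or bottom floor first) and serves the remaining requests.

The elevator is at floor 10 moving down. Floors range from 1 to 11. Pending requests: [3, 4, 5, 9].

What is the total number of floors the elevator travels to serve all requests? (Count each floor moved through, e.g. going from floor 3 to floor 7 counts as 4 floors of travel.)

Answer: 7

Derivation:
Start at floor 10 moving down, LOOK stop order: [9, 5, 4, 3]
  10 → 9: |9-10| = 1, total = 1
  9 → 5: |5-9| = 4, total = 5
  5 → 4: |4-5| = 1, total = 6
  4 → 3: |3-4| = 1, total = 7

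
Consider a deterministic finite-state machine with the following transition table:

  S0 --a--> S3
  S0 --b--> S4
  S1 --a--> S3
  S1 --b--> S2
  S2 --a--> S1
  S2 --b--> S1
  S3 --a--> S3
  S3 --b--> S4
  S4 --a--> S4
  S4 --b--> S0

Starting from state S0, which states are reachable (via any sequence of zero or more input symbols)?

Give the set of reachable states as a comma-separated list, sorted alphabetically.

BFS from S0:
  visit S0: S0--a-->S3 (new), S0--b-->S4 (new)
  visit S3: S3--a-->S3 (seen), S3--b-->S4 (seen)
  visit S4: S4--a-->S4 (seen), S4--b-->S0 (seen)

Answer: S0, S3, S4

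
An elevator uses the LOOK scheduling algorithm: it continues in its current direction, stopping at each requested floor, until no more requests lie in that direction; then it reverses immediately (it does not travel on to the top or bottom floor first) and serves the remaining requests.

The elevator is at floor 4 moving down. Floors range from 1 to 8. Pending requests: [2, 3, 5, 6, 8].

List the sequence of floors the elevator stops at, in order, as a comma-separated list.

Current: 4, moving DOWN
Serve below first (descending): [3, 2]
Then reverse, serve above (ascending): [5, 6, 8]

Answer: 3, 2, 5, 6, 8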